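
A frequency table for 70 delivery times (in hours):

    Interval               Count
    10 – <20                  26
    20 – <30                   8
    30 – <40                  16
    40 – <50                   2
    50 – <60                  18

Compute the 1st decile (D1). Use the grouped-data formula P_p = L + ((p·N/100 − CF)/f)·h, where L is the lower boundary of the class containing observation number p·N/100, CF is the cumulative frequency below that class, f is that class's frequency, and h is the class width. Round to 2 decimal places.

12.69

N = 70; target position k = 10/100 · 70 = 7.
Cumulative frequencies: 26, 34, 50, 52, 70.
Observation 7 falls in the class 10 – <20.
L = 10, CF = 0, f = 26, h = 10.
P10 = 10 + ((7 − 0)/26)·10 = 10 + 2.69231 = 12.6923.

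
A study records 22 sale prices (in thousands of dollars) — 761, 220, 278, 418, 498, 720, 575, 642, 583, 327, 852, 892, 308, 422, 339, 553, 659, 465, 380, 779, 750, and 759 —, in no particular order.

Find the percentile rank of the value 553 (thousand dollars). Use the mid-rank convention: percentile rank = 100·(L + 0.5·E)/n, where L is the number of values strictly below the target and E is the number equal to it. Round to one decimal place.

Sorted: 220, 278, 308, 327, 339, 380, 418, 422, 465, 498, 553, 575, 583, 642, 659, 720, 750, 759, 761, 779, 852, 892.
Count below 553: L = 10; count equal: E = 1; n = 22.
Percentile rank = 100·(10 + 0.5·1)/22 = 100·10.5/22 = 47.73.

47.7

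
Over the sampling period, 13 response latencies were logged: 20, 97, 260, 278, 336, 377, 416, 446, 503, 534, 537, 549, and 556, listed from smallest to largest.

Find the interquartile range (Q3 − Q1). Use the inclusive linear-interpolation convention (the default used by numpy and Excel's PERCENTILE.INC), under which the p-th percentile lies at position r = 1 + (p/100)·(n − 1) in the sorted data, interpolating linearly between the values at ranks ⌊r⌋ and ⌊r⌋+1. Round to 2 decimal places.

n = 13.
P25: r = 4 (integer) → 278.
P75: r = 10 (integer) → 534.
Difference: 534 − 278 = 256.

256.00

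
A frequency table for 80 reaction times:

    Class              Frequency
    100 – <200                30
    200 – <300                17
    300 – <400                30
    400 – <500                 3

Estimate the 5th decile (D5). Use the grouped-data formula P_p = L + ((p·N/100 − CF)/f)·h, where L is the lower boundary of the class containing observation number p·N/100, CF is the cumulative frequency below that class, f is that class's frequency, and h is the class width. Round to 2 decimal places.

N = 80; target position k = 50/100 · 80 = 40.
Cumulative frequencies: 30, 47, 77, 80.
Observation 40 falls in the class 200 – <300.
L = 200, CF = 30, f = 17, h = 100.
P50 = 200 + ((40 − 30)/17)·100 = 200 + 58.8235 = 258.824.

258.82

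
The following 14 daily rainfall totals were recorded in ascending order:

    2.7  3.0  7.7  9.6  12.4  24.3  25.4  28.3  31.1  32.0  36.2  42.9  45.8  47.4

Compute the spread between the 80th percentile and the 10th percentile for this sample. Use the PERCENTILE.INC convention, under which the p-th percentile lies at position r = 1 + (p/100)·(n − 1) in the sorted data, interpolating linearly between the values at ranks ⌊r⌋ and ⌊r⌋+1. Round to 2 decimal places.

34.47

n = 14.
P10: r = 2.3; ranks 2–3 are 3.0, 7.7; interpolating gives 4.41.
P80: r = 11.4; ranks 11–12 are 36.2, 42.9; interpolating gives 38.88.
Difference: 38.88 − 4.41 = 34.47.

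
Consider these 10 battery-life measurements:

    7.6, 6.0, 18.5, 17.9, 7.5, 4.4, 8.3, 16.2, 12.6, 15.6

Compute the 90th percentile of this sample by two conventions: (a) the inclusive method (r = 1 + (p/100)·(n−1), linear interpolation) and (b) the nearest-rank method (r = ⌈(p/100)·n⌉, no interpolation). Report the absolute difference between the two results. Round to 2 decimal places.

Sorted: 4.4, 6.0, 7.5, 7.6, 8.3, 12.6, 15.6, 16.2, 17.9, 18.5.
n = 10.
(a) r = 9.1; between ranks 9 (17.9) and 10 (18.5): 17.96.
(b) the nearest-rank method: rank 9 → 17.9.
|17.96 − 17.9| = 0.06.

0.06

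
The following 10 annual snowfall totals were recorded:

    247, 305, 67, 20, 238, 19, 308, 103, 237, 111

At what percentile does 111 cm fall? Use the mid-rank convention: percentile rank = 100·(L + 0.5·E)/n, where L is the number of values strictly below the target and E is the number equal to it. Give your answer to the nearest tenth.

45.0

Sorted: 19, 20, 67, 103, 111, 237, 238, 247, 305, 308.
Count below 111: L = 4; count equal: E = 1; n = 10.
Percentile rank = 100·(4 + 0.5·1)/10 = 100·4.5/10 = 45.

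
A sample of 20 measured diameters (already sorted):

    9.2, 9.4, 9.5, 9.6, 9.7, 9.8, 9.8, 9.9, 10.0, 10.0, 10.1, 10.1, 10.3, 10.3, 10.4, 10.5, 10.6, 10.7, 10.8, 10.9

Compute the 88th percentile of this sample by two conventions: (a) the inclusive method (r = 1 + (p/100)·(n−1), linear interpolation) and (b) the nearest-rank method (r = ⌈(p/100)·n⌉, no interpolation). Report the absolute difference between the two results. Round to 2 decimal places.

0.03

n = 20.
(a) r = 17.72; between ranks 17 (10.6) and 18 (10.7): 10.672.
(b) the nearest-rank method: rank 18 → 10.7.
|10.672 − 10.7| = 0.028.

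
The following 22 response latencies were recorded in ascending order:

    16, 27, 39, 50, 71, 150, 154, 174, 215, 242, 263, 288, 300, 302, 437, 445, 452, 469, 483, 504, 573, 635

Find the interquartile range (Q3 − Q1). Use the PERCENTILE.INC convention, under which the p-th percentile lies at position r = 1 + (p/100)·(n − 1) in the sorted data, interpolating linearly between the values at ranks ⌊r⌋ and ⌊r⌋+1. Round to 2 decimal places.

n = 22.
P25: r = 6.25; ranks 6–7 are 150, 154; interpolating gives 151.
P75: r = 16.75; ranks 16–17 are 445, 452; interpolating gives 450.25.
Difference: 450.25 − 151 = 299.25.

299.25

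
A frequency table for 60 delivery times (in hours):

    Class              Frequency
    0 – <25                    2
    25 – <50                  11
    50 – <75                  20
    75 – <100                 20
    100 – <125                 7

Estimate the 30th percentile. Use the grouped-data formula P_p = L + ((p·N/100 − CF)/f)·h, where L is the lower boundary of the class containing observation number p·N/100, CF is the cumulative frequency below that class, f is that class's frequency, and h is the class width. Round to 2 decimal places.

N = 60; target position k = 30/100 · 60 = 18.
Cumulative frequencies: 2, 13, 33, 53, 60.
Observation 18 falls in the class 50 – <75.
L = 50, CF = 13, f = 20, h = 25.
P30 = 50 + ((18 − 13)/20)·25 = 50 + 6.25 = 56.25.

56.25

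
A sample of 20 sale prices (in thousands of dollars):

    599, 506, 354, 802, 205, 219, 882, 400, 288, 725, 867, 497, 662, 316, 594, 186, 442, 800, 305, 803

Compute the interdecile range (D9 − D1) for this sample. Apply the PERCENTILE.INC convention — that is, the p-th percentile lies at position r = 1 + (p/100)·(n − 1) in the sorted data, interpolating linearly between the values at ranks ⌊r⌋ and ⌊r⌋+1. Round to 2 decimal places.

591.80

Sorted: 186, 205, 219, 288, 305, 316, 354, 400, 442, 497, 506, 594, 599, 662, 725, 800, 802, 803, 867, 882.
n = 20.
P10: r = 2.9; ranks 2–3 are 205, 219; interpolating gives 217.6.
P90: r = 18.1; ranks 18–19 are 803, 867; interpolating gives 809.4.
Difference: 809.4 − 217.6 = 591.8.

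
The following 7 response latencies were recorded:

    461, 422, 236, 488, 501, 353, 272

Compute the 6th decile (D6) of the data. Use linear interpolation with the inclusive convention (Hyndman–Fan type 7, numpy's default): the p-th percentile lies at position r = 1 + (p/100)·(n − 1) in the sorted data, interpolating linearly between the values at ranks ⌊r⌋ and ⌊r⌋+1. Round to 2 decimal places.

Sorted: 236, 272, 353, 422, 461, 488, 501.
n = 7.
r = 1 + (60/100)·(7 − 1) = 1 + 3.6 = 4.6.
Rank 4 is 422 and rank 5 is 461.
Interpolate: 422 + 0.6·(461 − 422) = 422 + 0.6·39 = 445.4.

445.40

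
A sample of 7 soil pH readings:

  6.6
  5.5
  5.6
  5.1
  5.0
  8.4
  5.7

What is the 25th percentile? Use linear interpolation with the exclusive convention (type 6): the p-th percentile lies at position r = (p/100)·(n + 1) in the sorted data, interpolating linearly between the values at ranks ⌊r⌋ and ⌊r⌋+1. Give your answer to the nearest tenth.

5.1

Sorted: 5.0, 5.1, 5.5, 5.6, 5.7, 6.6, 8.4.
n = 7.
r = (25/100)·(7 + 1) = 2.
r is an integer, so P25 is the value at rank 2: 5.1.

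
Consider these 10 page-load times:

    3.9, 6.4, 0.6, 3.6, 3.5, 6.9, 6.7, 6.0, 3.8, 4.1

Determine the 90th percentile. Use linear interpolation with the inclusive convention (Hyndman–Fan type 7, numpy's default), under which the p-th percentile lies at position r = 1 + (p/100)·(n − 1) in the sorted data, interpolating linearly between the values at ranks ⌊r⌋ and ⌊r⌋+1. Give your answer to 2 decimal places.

Sorted: 0.6, 3.5, 3.6, 3.8, 3.9, 4.1, 6.0, 6.4, 6.7, 6.9.
n = 10.
r = 1 + (90/100)·(10 − 1) = 1 + 8.1 = 9.1.
Rank 9 is 6.7 and rank 10 is 6.9.
Interpolate: 6.7 + 0.1·(6.9 − 6.7) = 6.7 + 0.1·0.2 = 6.72.

6.72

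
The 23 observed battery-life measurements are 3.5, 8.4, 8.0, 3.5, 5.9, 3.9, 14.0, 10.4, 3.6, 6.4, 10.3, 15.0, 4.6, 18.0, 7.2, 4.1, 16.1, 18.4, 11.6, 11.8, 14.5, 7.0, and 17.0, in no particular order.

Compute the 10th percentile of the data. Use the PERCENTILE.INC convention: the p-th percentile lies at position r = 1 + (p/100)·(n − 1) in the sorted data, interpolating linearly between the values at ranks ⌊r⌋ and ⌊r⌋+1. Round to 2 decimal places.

Sorted: 3.5, 3.5, 3.6, 3.9, 4.1, 4.6, 5.9, 6.4, 7.0, 7.2, 8.0, 8.4, 10.3, 10.4, 11.6, 11.8, 14.0, 14.5, 15.0, 16.1, 17.0, 18.0, 18.4.
n = 23.
r = 1 + (10/100)·(23 − 1) = 1 + 2.2 = 3.2.
Rank 3 is 3.6 and rank 4 is 3.9.
Interpolate: 3.6 + 0.2·(3.9 − 3.6) = 3.6 + 0.2·0.3 = 3.66.

3.66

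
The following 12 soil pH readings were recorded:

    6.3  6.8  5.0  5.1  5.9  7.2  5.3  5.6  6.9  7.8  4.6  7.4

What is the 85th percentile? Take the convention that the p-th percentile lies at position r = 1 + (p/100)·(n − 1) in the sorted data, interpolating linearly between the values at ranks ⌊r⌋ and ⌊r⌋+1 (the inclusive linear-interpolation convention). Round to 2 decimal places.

Sorted: 4.6, 5.0, 5.1, 5.3, 5.6, 5.9, 6.3, 6.8, 6.9, 7.2, 7.4, 7.8.
n = 12.
r = 1 + (85/100)·(12 − 1) = 1 + 9.35 = 10.35.
Rank 10 is 7.2 and rank 11 is 7.4.
Interpolate: 7.2 + 0.35·(7.4 − 7.2) = 7.2 + 0.35·0.2 = 7.27.

7.27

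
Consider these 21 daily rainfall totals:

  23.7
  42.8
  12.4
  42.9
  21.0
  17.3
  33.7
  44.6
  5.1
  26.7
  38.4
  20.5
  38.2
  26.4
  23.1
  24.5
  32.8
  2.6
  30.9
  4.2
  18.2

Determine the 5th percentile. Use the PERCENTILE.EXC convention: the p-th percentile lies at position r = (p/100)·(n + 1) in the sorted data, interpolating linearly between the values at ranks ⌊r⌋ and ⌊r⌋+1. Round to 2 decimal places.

2.76

Sorted: 2.6, 4.2, 5.1, 12.4, 17.3, 18.2, 20.5, 21.0, 23.1, 23.7, 24.5, 26.4, 26.7, 30.9, 32.8, 33.7, 38.2, 38.4, 42.8, 42.9, 44.6.
n = 21.
r = (5/100)·(21 + 1) = 1.1.
Rank 1 is 2.6 and rank 2 is 4.2.
Interpolate: 2.6 + 0.1·(4.2 − 2.6) = 2.6 + 0.1·1.6 = 2.76.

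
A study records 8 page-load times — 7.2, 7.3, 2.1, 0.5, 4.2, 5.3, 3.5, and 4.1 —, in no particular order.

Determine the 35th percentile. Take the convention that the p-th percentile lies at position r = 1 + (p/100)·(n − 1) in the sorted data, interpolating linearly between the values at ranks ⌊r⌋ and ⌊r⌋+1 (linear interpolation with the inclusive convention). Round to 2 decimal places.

Sorted: 0.5, 2.1, 3.5, 4.1, 4.2, 5.3, 7.2, 7.3.
n = 8.
r = 1 + (35/100)·(8 − 1) = 1 + 2.45 = 3.45.
Rank 3 is 3.5 and rank 4 is 4.1.
Interpolate: 3.5 + 0.45·(4.1 − 3.5) = 3.5 + 0.45·0.6 = 3.77.

3.77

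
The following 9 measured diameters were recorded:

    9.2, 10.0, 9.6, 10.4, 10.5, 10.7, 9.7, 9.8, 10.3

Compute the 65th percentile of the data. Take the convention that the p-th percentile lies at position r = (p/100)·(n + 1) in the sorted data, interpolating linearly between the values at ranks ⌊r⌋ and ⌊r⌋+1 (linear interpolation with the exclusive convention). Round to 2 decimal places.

10.35

Sorted: 9.2, 9.6, 9.7, 9.8, 10.0, 10.3, 10.4, 10.5, 10.7.
n = 9.
r = (65/100)·(9 + 1) = 6.5.
Rank 6 is 10.3 and rank 7 is 10.4.
Interpolate: 10.3 + 0.5·(10.4 − 10.3) = 10.3 + 0.5·0.1 = 10.35.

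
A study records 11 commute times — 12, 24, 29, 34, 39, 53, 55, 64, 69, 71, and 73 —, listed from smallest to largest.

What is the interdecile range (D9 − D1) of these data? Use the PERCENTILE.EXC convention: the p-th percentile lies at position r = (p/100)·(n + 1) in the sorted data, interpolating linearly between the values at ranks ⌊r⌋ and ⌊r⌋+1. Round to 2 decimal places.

58.20

n = 11.
P10: r = 1.2; ranks 1–2 are 12, 24; interpolating gives 14.4.
P90: r = 10.8; ranks 10–11 are 71, 73; interpolating gives 72.6.
Difference: 72.6 − 14.4 = 58.2.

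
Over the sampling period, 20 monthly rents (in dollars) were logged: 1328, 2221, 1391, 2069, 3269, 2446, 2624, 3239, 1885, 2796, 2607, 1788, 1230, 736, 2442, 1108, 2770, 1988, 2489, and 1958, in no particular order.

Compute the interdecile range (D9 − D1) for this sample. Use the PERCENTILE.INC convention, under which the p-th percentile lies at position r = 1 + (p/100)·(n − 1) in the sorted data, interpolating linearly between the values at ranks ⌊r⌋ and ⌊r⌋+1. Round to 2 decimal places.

1622.50

Sorted: 736, 1108, 1230, 1328, 1391, 1788, 1885, 1958, 1988, 2069, 2221, 2442, 2446, 2489, 2607, 2624, 2770, 2796, 3239, 3269.
n = 20.
P10: r = 2.9; ranks 2–3 are 1108, 1230; interpolating gives 1217.8.
P90: r = 18.1; ranks 18–19 are 2796, 3239; interpolating gives 2840.3.
Difference: 2840.3 − 1217.8 = 1622.5.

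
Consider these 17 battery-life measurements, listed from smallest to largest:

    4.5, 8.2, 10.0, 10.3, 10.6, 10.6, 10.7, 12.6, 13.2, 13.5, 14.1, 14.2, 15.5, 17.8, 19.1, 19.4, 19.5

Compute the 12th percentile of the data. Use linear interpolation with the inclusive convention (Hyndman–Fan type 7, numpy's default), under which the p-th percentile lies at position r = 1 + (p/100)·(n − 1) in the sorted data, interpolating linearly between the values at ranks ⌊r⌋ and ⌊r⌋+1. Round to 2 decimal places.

9.86

n = 17.
r = 1 + (12/100)·(17 − 1) = 1 + 1.92 = 2.92.
Rank 2 is 8.2 and rank 3 is 10.0.
Interpolate: 8.2 + 0.92·(10.0 − 8.2) = 8.2 + 0.92·1.8 = 9.856.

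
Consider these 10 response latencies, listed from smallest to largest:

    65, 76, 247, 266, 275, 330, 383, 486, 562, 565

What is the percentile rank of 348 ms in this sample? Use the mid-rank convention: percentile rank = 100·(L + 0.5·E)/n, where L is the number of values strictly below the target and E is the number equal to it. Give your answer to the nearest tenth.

60.0

Count below 348: L = 6; count equal: E = 0; n = 10.
Percentile rank = 100·(6 + 0.5·0)/10 = 100·6/10 = 60.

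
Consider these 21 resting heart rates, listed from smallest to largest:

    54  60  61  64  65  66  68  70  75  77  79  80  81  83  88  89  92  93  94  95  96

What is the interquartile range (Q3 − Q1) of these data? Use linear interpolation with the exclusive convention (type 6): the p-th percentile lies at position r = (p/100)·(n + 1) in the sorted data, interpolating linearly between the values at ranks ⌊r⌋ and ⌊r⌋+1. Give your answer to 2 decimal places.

25.00

n = 21.
P25: r = 5.5; ranks 5–6 are 65, 66; interpolating gives 65.5.
P75: r = 16.5; ranks 16–17 are 89, 92; interpolating gives 90.5.
Difference: 90.5 − 65.5 = 25.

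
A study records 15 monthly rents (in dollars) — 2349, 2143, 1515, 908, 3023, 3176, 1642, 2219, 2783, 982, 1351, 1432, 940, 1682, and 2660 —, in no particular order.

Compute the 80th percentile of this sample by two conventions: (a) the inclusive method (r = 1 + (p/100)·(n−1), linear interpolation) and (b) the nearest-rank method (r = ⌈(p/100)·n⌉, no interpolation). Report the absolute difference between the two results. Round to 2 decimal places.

Sorted: 908, 940, 982, 1351, 1432, 1515, 1642, 1682, 2143, 2219, 2349, 2660, 2783, 3023, 3176.
n = 15.
(a) r = 12.2; between ranks 12 (2660) and 13 (2783): 2684.6.
(b) the nearest-rank method: rank 12 → 2660.
|2684.6 − 2660| = 24.6.

24.60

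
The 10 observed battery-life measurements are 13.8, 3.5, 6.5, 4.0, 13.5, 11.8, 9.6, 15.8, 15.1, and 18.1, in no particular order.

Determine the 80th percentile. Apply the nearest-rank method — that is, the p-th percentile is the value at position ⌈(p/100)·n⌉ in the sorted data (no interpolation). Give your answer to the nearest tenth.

Sorted: 3.5, 4.0, 6.5, 9.6, 11.8, 13.5, 13.8, 15.1, 15.8, 18.1.
n = 10.
Position = ⌈80/100 · 10⌉ = ⌈8⌉ = 8.
The value at rank 8 is 15.1.

15.1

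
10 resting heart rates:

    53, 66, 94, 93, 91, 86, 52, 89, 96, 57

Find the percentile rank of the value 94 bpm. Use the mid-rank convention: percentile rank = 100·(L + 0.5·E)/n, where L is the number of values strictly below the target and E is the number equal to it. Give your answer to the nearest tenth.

85.0

Sorted: 52, 53, 57, 66, 86, 89, 91, 93, 94, 96.
Count below 94: L = 8; count equal: E = 1; n = 10.
Percentile rank = 100·(8 + 0.5·1)/10 = 100·8.5/10 = 85.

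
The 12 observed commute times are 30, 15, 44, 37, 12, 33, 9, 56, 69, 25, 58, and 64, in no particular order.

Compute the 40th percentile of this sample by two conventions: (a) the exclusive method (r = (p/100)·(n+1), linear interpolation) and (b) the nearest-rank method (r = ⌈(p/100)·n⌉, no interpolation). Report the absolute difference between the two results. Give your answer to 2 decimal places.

Sorted: 9, 12, 15, 25, 30, 33, 37, 44, 56, 58, 64, 69.
n = 12.
(a) r = 5.2; between ranks 5 (30) and 6 (33): 30.6.
(b) the nearest-rank method: rank 5 → 30.
|30.6 − 30| = 0.6.

0.60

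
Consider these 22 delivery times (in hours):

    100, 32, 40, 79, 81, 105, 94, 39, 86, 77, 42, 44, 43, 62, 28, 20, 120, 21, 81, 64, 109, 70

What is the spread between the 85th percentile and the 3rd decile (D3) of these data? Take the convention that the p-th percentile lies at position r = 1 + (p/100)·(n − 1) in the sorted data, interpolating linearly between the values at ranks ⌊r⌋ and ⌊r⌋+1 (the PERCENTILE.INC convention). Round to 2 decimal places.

Sorted: 20, 21, 28, 32, 39, 40, 42, 43, 44, 62, 64, 70, 77, 79, 81, 81, 86, 94, 100, 105, 109, 120.
n = 22.
P30: r = 7.3; ranks 7–8 are 42, 43; interpolating gives 42.3.
P85: r = 18.85; ranks 18–19 are 94, 100; interpolating gives 99.1.
Difference: 99.1 − 42.3 = 56.8.

56.80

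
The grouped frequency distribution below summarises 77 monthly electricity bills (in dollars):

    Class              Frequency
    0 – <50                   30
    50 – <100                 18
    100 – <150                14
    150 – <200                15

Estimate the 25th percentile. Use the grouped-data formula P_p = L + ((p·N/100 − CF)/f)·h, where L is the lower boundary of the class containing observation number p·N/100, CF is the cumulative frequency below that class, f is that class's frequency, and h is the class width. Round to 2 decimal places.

32.08

N = 77; target position k = 25/100 · 77 = 19.25.
Cumulative frequencies: 30, 48, 62, 77.
Observation 19.25 falls in the class 0 – <50.
L = 0, CF = 0, f = 30, h = 50.
P25 = 0 + ((19.25 − 0)/30)·50 = 0 + 32.0833 = 32.0833.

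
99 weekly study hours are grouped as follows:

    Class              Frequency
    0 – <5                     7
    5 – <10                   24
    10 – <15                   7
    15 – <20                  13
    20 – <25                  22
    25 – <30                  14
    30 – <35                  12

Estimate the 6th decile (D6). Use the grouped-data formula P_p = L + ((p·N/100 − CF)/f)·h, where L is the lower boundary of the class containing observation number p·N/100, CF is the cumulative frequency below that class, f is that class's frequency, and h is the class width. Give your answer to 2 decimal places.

N = 99; target position k = 60/100 · 99 = 59.4.
Cumulative frequencies: 7, 31, 38, 51, 73, 87, 99.
Observation 59.4 falls in the class 20 – <25.
L = 20, CF = 51, f = 22, h = 5.
P60 = 20 + ((59.4 − 51)/22)·5 = 20 + 1.90909 = 21.9091.

21.91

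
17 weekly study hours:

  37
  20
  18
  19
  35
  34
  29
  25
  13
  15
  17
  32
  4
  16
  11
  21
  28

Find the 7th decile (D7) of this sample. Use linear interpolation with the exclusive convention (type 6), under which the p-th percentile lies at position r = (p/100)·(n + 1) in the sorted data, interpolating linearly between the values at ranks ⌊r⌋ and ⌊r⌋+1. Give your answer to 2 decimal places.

28.60

Sorted: 4, 11, 13, 15, 16, 17, 18, 19, 20, 21, 25, 28, 29, 32, 34, 35, 37.
n = 17.
r = (70/100)·(17 + 1) = 12.6.
Rank 12 is 28 and rank 13 is 29.
Interpolate: 28 + 0.6·(29 − 28) = 28 + 0.6·1 = 28.6.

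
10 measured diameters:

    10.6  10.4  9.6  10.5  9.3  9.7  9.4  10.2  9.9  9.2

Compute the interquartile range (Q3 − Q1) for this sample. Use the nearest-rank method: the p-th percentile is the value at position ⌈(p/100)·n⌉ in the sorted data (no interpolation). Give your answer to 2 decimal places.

1.00

Sorted: 9.2, 9.3, 9.4, 9.6, 9.7, 9.9, 10.2, 10.4, 10.5, 10.6.
n = 10.
P25: rank ⌈25/100·10⌉ = 3 → 9.4.
P75: rank ⌈75/100·10⌉ = 8 → 10.4.
Difference: 10.4 − 9.4 = 1.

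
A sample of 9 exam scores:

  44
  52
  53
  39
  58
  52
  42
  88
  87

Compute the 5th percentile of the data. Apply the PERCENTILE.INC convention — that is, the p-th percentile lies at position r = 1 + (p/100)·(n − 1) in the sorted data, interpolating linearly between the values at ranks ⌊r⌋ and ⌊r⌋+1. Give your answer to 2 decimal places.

40.20

Sorted: 39, 42, 44, 52, 52, 53, 58, 87, 88.
n = 9.
r = 1 + (5/100)·(9 − 1) = 1 + 0.4 = 1.4.
Rank 1 is 39 and rank 2 is 42.
Interpolate: 39 + 0.4·(42 − 39) = 39 + 0.4·3 = 40.2.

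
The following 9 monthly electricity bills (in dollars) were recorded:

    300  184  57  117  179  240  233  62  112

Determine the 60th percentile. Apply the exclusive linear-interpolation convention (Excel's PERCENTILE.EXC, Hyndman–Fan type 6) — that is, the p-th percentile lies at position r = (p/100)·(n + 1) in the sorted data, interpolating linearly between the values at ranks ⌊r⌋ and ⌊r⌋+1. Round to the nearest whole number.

Sorted: 57, 62, 112, 117, 179, 184, 233, 240, 300.
n = 9.
r = (60/100)·(9 + 1) = 6.
r is an integer, so P60 is the value at rank 6: 184.

184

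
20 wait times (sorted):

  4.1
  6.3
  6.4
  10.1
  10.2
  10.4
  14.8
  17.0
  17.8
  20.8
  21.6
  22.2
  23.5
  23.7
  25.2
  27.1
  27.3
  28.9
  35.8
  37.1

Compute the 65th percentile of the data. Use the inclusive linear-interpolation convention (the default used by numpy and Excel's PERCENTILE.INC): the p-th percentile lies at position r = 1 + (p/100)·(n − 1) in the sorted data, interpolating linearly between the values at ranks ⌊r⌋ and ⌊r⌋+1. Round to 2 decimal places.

n = 20.
r = 1 + (65/100)·(20 − 1) = 1 + 12.35 = 13.35.
Rank 13 is 23.5 and rank 14 is 23.7.
Interpolate: 23.5 + 0.35·(23.7 − 23.5) = 23.5 + 0.35·0.2 = 23.57.

23.57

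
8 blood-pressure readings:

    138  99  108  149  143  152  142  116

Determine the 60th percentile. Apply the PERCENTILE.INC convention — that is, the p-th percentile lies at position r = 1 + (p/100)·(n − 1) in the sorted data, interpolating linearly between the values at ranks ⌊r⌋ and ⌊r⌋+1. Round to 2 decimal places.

142.20

Sorted: 99, 108, 116, 138, 142, 143, 149, 152.
n = 8.
r = 1 + (60/100)·(8 − 1) = 1 + 4.2 = 5.2.
Rank 5 is 142 and rank 6 is 143.
Interpolate: 142 + 0.2·(143 − 142) = 142 + 0.2·1 = 142.2.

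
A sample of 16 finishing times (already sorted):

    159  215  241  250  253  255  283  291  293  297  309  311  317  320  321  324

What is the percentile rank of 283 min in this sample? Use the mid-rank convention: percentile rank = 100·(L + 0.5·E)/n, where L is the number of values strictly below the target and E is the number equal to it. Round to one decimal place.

Count below 283: L = 6; count equal: E = 1; n = 16.
Percentile rank = 100·(6 + 0.5·1)/16 = 100·6.5/16 = 40.62.

40.6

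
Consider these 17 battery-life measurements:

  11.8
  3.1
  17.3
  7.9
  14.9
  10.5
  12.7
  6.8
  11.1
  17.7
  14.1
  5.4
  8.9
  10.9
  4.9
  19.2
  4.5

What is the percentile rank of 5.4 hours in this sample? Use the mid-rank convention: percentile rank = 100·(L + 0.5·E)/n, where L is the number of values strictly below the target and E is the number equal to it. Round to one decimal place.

20.6

Sorted: 3.1, 4.5, 4.9, 5.4, 6.8, 7.9, 8.9, 10.5, 10.9, 11.1, 11.8, 12.7, 14.1, 14.9, 17.3, 17.7, 19.2.
Count below 5.4: L = 3; count equal: E = 1; n = 17.
Percentile rank = 100·(3 + 0.5·1)/17 = 100·3.5/17 = 20.59.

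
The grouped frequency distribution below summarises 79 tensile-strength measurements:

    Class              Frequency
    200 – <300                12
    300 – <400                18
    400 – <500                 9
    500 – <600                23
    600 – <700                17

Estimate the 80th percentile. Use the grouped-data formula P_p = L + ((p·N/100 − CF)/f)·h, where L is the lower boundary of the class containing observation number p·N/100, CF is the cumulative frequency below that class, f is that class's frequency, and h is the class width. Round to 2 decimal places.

N = 79; target position k = 80/100 · 79 = 63.2.
Cumulative frequencies: 12, 30, 39, 62, 79.
Observation 63.2 falls in the class 600 – <700.
L = 600, CF = 62, f = 17, h = 100.
P80 = 600 + ((63.2 − 62)/17)·100 = 600 + 7.05882 = 607.059.

607.06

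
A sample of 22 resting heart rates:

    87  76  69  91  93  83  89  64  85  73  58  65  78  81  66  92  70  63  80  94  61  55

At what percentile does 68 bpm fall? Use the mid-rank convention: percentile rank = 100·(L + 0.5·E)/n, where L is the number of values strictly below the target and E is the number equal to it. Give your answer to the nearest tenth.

Sorted: 55, 58, 61, 63, 64, 65, 66, 69, 70, 73, 76, 78, 80, 81, 83, 85, 87, 89, 91, 92, 93, 94.
Count below 68: L = 7; count equal: E = 0; n = 22.
Percentile rank = 100·(7 + 0.5·0)/22 = 100·7/22 = 31.82.

31.8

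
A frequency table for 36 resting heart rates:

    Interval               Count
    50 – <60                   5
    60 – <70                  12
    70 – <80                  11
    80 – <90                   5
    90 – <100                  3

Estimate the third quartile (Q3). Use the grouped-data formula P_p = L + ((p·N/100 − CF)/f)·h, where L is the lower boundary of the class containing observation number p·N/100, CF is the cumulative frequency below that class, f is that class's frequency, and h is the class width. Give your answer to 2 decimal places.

N = 36; target position k = 75/100 · 36 = 27.
Cumulative frequencies: 5, 17, 28, 33, 36.
Observation 27 falls in the class 70 – <80.
L = 70, CF = 17, f = 11, h = 10.
P75 = 70 + ((27 − 17)/11)·10 = 70 + 9.09091 = 79.0909.

79.09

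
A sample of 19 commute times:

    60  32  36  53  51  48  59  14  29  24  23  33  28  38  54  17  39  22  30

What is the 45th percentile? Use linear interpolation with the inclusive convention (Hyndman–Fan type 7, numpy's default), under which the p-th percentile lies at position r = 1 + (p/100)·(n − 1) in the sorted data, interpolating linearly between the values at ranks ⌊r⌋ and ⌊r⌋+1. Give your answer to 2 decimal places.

32.10

Sorted: 14, 17, 22, 23, 24, 28, 29, 30, 32, 33, 36, 38, 39, 48, 51, 53, 54, 59, 60.
n = 19.
r = 1 + (45/100)·(19 − 1) = 1 + 8.1 = 9.1.
Rank 9 is 32 and rank 10 is 33.
Interpolate: 32 + 0.1·(33 − 32) = 32 + 0.1·1 = 32.1.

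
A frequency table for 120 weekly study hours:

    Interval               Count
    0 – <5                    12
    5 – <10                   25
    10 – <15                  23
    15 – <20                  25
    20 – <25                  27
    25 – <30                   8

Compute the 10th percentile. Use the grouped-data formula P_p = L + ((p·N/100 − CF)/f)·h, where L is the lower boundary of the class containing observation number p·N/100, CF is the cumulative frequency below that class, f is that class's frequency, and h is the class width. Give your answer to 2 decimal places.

5.00

N = 120; target position k = 10/100 · 120 = 12.
Cumulative frequencies: 12, 37, 60, 85, 112, 120.
Observation 12 falls in the class 0 – <5.
L = 0, CF = 0, f = 12, h = 5.
P10 = 0 + ((12 − 0)/12)·5 = 0 + 5 = 5.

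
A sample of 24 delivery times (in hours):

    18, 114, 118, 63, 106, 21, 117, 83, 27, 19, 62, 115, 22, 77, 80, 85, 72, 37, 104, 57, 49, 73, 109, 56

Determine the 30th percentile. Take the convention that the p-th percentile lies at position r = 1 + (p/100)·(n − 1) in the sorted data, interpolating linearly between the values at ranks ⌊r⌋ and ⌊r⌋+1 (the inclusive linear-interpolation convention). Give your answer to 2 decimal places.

Sorted: 18, 19, 21, 22, 27, 37, 49, 56, 57, 62, 63, 72, 73, 77, 80, 83, 85, 104, 106, 109, 114, 115, 117, 118.
n = 24.
r = 1 + (30/100)·(24 − 1) = 1 + 6.9 = 7.9.
Rank 7 is 49 and rank 8 is 56.
Interpolate: 49 + 0.9·(56 − 49) = 49 + 0.9·7 = 55.3.

55.30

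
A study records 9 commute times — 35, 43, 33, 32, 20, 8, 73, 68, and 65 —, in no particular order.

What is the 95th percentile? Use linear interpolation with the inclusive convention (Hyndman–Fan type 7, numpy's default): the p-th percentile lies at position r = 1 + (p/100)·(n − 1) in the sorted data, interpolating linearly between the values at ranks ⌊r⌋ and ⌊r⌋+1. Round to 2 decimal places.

Sorted: 8, 20, 32, 33, 35, 43, 65, 68, 73.
n = 9.
r = 1 + (95/100)·(9 − 1) = 1 + 7.6 = 8.6.
Rank 8 is 68 and rank 9 is 73.
Interpolate: 68 + 0.6·(73 − 68) = 68 + 0.6·5 = 71.

71.00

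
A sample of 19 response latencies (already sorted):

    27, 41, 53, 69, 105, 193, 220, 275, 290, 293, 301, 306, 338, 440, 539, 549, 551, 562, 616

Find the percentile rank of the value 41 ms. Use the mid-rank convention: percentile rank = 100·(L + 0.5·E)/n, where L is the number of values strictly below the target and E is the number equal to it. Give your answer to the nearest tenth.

Count below 41: L = 1; count equal: E = 1; n = 19.
Percentile rank = 100·(1 + 0.5·1)/19 = 100·1.5/19 = 7.895.

7.9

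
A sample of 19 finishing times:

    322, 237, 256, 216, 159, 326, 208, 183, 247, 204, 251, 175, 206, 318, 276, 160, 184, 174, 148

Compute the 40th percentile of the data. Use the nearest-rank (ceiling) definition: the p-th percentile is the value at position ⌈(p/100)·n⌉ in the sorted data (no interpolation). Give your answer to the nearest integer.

Sorted: 148, 159, 160, 174, 175, 183, 184, 204, 206, 208, 216, 237, 247, 251, 256, 276, 318, 322, 326.
n = 19.
Position = ⌈40/100 · 19⌉ = ⌈7.6⌉ = 8.
The value at rank 8 is 204.

204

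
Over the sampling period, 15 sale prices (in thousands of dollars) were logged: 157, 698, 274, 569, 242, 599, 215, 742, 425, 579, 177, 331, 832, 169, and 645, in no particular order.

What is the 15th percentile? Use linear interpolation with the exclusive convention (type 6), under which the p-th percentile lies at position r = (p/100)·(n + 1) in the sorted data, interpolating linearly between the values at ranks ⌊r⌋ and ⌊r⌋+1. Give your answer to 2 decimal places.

172.20

Sorted: 157, 169, 177, 215, 242, 274, 331, 425, 569, 579, 599, 645, 698, 742, 832.
n = 15.
r = (15/100)·(15 + 1) = 2.4.
Rank 2 is 169 and rank 3 is 177.
Interpolate: 169 + 0.4·(177 − 169) = 169 + 0.4·8 = 172.2.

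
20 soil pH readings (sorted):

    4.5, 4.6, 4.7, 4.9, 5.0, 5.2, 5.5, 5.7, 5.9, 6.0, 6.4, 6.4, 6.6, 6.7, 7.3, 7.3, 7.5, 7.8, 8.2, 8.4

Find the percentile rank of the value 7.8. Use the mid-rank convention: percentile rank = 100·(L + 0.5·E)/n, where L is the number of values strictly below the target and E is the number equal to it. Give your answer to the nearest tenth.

Count below 7.8: L = 17; count equal: E = 1; n = 20.
Percentile rank = 100·(17 + 0.5·1)/20 = 100·17.5/20 = 87.5.

87.5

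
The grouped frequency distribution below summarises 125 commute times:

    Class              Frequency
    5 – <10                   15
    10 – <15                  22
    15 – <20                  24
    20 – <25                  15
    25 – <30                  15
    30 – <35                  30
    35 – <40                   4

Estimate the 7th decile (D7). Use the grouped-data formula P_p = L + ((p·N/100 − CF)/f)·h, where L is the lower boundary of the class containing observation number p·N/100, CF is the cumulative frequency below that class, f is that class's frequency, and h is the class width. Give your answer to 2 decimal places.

28.83

N = 125; target position k = 70/100 · 125 = 87.5.
Cumulative frequencies: 15, 37, 61, 76, 91, 121, 125.
Observation 87.5 falls in the class 25 – <30.
L = 25, CF = 76, f = 15, h = 5.
P70 = 25 + ((87.5 − 76)/15)·5 = 25 + 3.83333 = 28.8333.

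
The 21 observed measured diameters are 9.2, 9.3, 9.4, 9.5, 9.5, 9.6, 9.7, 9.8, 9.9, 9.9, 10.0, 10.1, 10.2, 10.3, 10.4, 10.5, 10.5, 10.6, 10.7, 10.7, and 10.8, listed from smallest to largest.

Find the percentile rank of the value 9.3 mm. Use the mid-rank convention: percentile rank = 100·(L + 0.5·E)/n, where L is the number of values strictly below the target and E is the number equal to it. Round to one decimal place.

7.1

Count below 9.3: L = 1; count equal: E = 1; n = 21.
Percentile rank = 100·(1 + 0.5·1)/21 = 100·1.5/21 = 7.143.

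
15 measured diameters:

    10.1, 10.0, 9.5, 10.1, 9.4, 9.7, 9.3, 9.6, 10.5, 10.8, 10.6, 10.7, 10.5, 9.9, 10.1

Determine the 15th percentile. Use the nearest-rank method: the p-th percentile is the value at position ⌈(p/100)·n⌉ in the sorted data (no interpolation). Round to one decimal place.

9.5

Sorted: 9.3, 9.4, 9.5, 9.6, 9.7, 9.9, 10.0, 10.1, 10.1, 10.1, 10.5, 10.5, 10.6, 10.7, 10.8.
n = 15.
Position = ⌈15/100 · 15⌉ = ⌈2.25⌉ = 3.
The value at rank 3 is 9.5.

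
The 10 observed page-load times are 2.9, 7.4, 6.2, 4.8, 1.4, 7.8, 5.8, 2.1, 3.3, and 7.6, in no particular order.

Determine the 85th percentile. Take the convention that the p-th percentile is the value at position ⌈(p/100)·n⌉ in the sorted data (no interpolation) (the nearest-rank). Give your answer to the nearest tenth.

Sorted: 1.4, 2.1, 2.9, 3.3, 4.8, 5.8, 6.2, 7.4, 7.6, 7.8.
n = 10.
Position = ⌈85/100 · 10⌉ = ⌈8.5⌉ = 9.
The value at rank 9 is 7.6.

7.6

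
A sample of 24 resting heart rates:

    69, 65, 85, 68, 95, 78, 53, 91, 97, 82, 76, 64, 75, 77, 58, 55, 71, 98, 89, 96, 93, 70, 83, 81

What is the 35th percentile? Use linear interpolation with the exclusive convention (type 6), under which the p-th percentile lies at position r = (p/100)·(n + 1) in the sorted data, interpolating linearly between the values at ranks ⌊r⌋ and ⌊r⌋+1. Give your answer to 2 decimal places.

Sorted: 53, 55, 58, 64, 65, 68, 69, 70, 71, 75, 76, 77, 78, 81, 82, 83, 85, 89, 91, 93, 95, 96, 97, 98.
n = 24.
r = (35/100)·(24 + 1) = 8.75.
Rank 8 is 70 and rank 9 is 71.
Interpolate: 70 + 0.75·(71 − 70) = 70 + 0.75·1 = 70.75.

70.75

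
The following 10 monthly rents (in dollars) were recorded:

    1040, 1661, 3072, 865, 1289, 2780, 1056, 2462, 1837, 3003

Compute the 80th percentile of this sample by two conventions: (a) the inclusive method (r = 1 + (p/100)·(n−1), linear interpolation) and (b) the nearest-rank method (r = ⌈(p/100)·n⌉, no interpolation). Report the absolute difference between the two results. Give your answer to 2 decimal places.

44.60

Sorted: 865, 1040, 1056, 1289, 1661, 1837, 2462, 2780, 3003, 3072.
n = 10.
(a) r = 8.2; between ranks 8 (2780) and 9 (3003): 2824.6.
(b) the nearest-rank method: rank 8 → 2780.
|2824.6 − 2780| = 44.6.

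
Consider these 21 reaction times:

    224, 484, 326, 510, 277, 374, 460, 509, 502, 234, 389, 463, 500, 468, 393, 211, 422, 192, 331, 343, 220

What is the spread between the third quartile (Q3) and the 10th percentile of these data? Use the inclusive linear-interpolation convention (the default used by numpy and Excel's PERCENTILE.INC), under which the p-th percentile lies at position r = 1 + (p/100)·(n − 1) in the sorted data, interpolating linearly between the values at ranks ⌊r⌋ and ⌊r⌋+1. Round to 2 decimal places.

248.00

Sorted: 192, 211, 220, 224, 234, 277, 326, 331, 343, 374, 389, 393, 422, 460, 463, 468, 484, 500, 502, 509, 510.
n = 21.
P10: r = 3 (integer) → 220.
P75: r = 16 (integer) → 468.
Difference: 468 − 220 = 248.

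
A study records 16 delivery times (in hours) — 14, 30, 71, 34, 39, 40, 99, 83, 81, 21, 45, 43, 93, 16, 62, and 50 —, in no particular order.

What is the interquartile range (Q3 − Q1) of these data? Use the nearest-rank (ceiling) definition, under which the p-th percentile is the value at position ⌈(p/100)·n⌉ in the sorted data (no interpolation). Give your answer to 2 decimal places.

Sorted: 14, 16, 21, 30, 34, 39, 40, 43, 45, 50, 62, 71, 81, 83, 93, 99.
n = 16.
P25: rank ⌈25/100·16⌉ = 4 → 30.
P75: rank ⌈75/100·16⌉ = 12 → 71.
Difference: 71 − 30 = 41.

41.00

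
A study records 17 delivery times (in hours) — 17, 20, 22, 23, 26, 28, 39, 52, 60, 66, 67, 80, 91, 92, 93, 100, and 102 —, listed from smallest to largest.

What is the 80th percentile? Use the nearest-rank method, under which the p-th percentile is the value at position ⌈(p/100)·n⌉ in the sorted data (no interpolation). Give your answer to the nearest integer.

92

n = 17.
Position = ⌈80/100 · 17⌉ = ⌈13.6⌉ = 14.
The value at rank 14 is 92.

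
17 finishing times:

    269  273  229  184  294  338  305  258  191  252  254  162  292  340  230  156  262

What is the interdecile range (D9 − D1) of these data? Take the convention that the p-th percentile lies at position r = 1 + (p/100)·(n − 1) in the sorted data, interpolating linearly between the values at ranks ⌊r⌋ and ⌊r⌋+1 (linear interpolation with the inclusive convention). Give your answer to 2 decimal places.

Sorted: 156, 162, 184, 191, 229, 230, 252, 254, 258, 262, 269, 273, 292, 294, 305, 338, 340.
n = 17.
P10: r = 2.6; ranks 2–3 are 162, 184; interpolating gives 175.2.
P90: r = 15.4; ranks 15–16 are 305, 338; interpolating gives 318.2.
Difference: 318.2 − 175.2 = 143.

143.00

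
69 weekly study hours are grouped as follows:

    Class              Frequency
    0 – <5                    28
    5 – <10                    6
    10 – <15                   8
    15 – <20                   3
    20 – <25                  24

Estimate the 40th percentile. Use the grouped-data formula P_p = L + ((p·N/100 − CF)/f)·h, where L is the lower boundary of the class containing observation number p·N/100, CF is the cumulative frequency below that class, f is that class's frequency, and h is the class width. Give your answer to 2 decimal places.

N = 69; target position k = 40/100 · 69 = 27.6.
Cumulative frequencies: 28, 34, 42, 45, 69.
Observation 27.6 falls in the class 0 – <5.
L = 0, CF = 0, f = 28, h = 5.
P40 = 0 + ((27.6 − 0)/28)·5 = 0 + 4.92857 = 4.92857.

4.93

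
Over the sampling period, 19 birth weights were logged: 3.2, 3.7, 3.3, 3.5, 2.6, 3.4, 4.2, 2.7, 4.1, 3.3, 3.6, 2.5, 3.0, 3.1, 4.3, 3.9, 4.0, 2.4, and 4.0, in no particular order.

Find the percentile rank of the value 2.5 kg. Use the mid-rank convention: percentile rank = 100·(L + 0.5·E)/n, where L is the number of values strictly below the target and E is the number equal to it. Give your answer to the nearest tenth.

7.9

Sorted: 2.4, 2.5, 2.6, 2.7, 3.0, 3.1, 3.2, 3.3, 3.3, 3.4, 3.5, 3.6, 3.7, 3.9, 4.0, 4.0, 4.1, 4.2, 4.3.
Count below 2.5: L = 1; count equal: E = 1; n = 19.
Percentile rank = 100·(1 + 0.5·1)/19 = 100·1.5/19 = 7.895.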